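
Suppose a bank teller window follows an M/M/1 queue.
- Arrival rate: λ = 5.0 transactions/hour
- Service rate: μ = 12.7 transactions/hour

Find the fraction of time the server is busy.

Server utilization: ρ = λ/μ
ρ = 5.0/12.7 = 0.3937
The server is busy 39.37% of the time.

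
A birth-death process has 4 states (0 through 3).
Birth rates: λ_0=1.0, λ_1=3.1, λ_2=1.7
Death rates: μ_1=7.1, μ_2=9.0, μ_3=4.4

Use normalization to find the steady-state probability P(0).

Ratios P(n)/P(0) = (λ₀···λₙ₋₁)/(μ₁···μₙ):
P(1)/P(0) = (1.0)/(7.1) = 0.1408
P(2)/P(0) = (1.0×3.1)/(7.1×9.0) = 0.04851
P(3)/P(0) = (1.0×3.1×1.7)/(7.1×9.0×4.4) = 0.01874

Normalization: ∑ P(n) = 1
P(0) × (1.0000 + 0.1408 + 0.04851 + 0.01874) = 1
P(0) × 1.2081 = 1
P(0) = 1/1.2081 = 0.8277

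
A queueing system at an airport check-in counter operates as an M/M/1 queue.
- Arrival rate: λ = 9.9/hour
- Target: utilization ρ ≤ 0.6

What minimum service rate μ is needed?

ρ = λ/μ, so μ = λ/ρ
μ ≥ 9.9/0.6 = 16.5000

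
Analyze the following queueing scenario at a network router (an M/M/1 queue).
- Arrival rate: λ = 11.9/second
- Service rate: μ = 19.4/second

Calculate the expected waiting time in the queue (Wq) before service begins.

First, compute utilization: ρ = λ/μ = 11.9/19.4 = 0.6134
For M/M/1: Wq = λ/(μ(μ-λ))
Wq = 11.9/(19.4 × (19.4-11.9))
Wq = 11.9/(19.4 × 7.50)
Wq = 0.08179 seconds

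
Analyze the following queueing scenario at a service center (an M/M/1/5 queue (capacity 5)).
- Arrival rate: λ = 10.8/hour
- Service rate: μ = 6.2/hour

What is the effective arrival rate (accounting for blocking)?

ρ = λ/μ = 10.8/6.2 = 1.7419
P₀ = (1-ρ)/(1-ρ^(K+1)) = (1-1.7419)/(1-1.7419^6) = -0.7419/-26.9344 = 0.02754
P_K = P₀×ρ^K = 0.02754 × 1.7419^5 = 0.02754 × 16.0367 = 0.4417
λ_eff = λ(1-P_K) = 10.8 × (1 - 0.44174) = 10.8 × 0.55826 = 6.0292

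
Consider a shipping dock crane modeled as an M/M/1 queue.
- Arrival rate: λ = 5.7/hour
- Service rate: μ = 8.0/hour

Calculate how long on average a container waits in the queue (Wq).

First, compute utilization: ρ = λ/μ = 5.7/8.0 = 0.7125
For M/M/1: Wq = λ/(μ(μ-λ))
Wq = 5.7/(8.0 × (8.0-5.7))
Wq = 5.7/(8.0 × 2.30)
Wq = 0.3098 hours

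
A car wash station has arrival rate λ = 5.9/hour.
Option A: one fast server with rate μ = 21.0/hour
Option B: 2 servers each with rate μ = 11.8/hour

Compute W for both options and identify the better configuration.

Option A: single server μ = 21.0 (M/M/1)
  ρ_A = 5.9/21.0 = 0.2810
  W_A = 1/(μ-λ) = 1/(21.0-5.9) = 1/15.10 = 0.06623

Option B: 2 servers μ = 11.8 (M/M/2)
  ρ_B = λ/(cμ) = 5.9/(2×11.8) = 0.2500
  Offered load a = λ/μ = cρ = 5.9/11.8 = 0.5000
  P₀ = [ Σₙ₌₀^1 aⁿ/n! + a^2/(2!(1-ρ)) ]⁻¹
  Σ = a^0/0! + a^1/1! = 1.0000 + 0.5000 = 1.5000
  a^2/(2!(1-ρ)) = 0.2500/(2 × 0.7500) = 0.1667
  P₀ = 1/(1.5000 + 0.1667) = 0.6000
  Lq = P₀·a^2·ρ / (2!(1-ρ)²) = 0.6000 × 0.2500 × 0.2500 / (2 × 0.5625) = 0.03333
  Wq_B = Lq/λ = 0.033333/5.9 = 0.005650
  W_B = Wq_B + 1/μ = 0.005650 + 0.08475 = 0.09040

Since W_A = 0.06623 < W_B = 0.09040, Option A (single fast server) has the shorter time in system.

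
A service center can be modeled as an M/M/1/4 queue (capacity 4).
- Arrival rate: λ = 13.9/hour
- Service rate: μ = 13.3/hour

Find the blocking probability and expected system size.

ρ = λ/μ = 13.9/13.3 = 1.0451
P₀ = (1-ρ)/(1-ρ^(K+1)) = (1-1.0451)/(1-1.0451^5) = -0.045100/-0.24678 = 0.1828
P_K = P₀×ρ^K = 0.18276 × 1.0451^4 = 0.18276 × 1.1930 = 0.2180
Blocking probability P_4 = 0.2180 (21.80%)
L = ρ[1 - (K+1)ρ^K + Kρ^(K+1)] / [(1-ρ)(1-ρ^(K+1))]
L = 1.0451 × (1 - 5×1.1929751 + 4×1.2467783) / ((1 - 1.0451) × (1 - 1.2467783)) = 2.0882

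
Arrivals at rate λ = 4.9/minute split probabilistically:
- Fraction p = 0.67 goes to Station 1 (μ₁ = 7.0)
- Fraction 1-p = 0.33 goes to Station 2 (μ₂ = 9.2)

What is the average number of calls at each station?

Effective rates: λ₁ = 4.9×0.67 = 3.283, λ₂ = 4.9×0.33 = 1.617
Station 1: ρ₁ = 3.283/7.0 = 0.4690, L₁ = ρ₁/(1-ρ₁) = 0.4690/(1-0.4690) = 0.8832
Station 2: ρ₂ = 1.617/9.2 = 0.17576, L₂ = ρ₂/(1-ρ₂) = 0.17576/(1-0.17576) = 0.2132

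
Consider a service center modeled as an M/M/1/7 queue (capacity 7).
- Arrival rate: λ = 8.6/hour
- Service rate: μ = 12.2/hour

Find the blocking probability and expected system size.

ρ = λ/μ = 8.6/12.2 = 0.70492
P₀ = (1-ρ)/(1-ρ^(K+1)) = (1-0.70492)/(1-0.70492^8) = 0.29508/0.93903 = 0.3142
P_K = P₀×ρ^K = 0.3142 × 0.70492^7 = 0.3142 × 0.08649 = 0.02718
Blocking probability P_7 = 0.02718 (2.72%)
L = ρ[1 - (K+1)ρ^K + Kρ^(K+1)] / [(1-ρ)(1-ρ^(K+1))]
L = 0.70492 × (1 - 8×0.08649 + 7×0.06097) / ((1 - 0.70492) × (1 - 0.06097)) = 1.8695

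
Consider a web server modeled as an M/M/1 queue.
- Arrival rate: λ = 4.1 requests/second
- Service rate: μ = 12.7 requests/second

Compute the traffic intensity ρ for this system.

Server utilization: ρ = λ/μ
ρ = 4.1/12.7 = 0.3228
The server is busy 32.28% of the time.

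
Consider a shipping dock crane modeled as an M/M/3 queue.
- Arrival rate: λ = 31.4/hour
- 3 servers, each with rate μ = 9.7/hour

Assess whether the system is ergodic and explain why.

Stability requires ρ = λ/(cμ) < 1
ρ = 31.4/(3 × 9.7) = 31.4/29.10 = 1.0790
Since 1.0790 ≥ 1, the system is UNSTABLE.
Need c > λ/μ = 31.4/9.7 = 3.24.
Minimum servers needed: c = 4.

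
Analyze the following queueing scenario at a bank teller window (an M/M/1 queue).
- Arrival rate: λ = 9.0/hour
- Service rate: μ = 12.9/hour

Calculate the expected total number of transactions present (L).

ρ = λ/μ = 9.0/12.9 = 0.6977
For M/M/1: L = λ/(μ-λ)
L = 9.0/(12.9-9.0) = 9.0/3.90
L = 2.3077 transactions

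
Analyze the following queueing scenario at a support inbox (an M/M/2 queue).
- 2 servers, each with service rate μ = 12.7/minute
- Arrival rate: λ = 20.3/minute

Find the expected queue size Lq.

Traffic intensity: ρ = λ/(cμ) = 20.3/(2×12.7) = 0.7992
Since ρ = 0.7992 < 1, system is stable.
Offered load a = λ/μ = cρ = 20.3/12.7 = 1.5984
P₀ = [ Σₙ₌₀^1 aⁿ/n! + a^2/(2!(1-ρ)) ]⁻¹
Σ = a^0/0! + a^1/1! = 1.0000 + 1.5984 = 2.5984
a^2/(2!(1-ρ)) = 2.5550/(2 × 0.20079) = 6.3624
P₀ = 1/(2.5984 + 6.3624) = 0.1116
Lq = P₀·a^2·ρ / (2!(1-ρ)²) = 0.11160 × 2.5550 × 0.79921 / (2 × 0.040316) = 2.8262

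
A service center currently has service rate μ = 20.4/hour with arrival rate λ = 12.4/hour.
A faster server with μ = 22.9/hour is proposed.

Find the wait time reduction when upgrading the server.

System 1: ρ₁ = 12.4/20.4 = 0.6078, W₁ = 1/(20.4-12.4) = 0.1250
System 2: ρ₂ = 12.4/22.9 = 0.5415, W₂ = 1/(22.9-12.4) = 0.09524
Improvement: (W₁-W₂)/W₁ = (0.1250-0.09524)/0.1250 = 23.81%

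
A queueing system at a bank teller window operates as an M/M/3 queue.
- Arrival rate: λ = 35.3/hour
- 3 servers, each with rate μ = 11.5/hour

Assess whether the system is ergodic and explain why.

Stability requires ρ = λ/(cμ) < 1
ρ = 35.3/(3 × 11.5) = 35.3/34.50 = 1.0232
Since 1.0232 ≥ 1, the system is UNSTABLE.
Need c > λ/μ = 35.3/11.5 = 3.07.
Minimum servers needed: c = 4.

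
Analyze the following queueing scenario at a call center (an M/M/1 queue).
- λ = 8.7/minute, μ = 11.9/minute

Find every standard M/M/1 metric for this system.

Step 1: ρ = λ/μ = 8.7/11.9 = 0.7311
Step 2: L = λ/(μ-λ) = 8.7/3.20 = 2.7187
Step 3: Lq = λ²/(μ(μ-λ)) = 75.69/(11.9×3.20) = 1.9877
Step 4: W = 1/(μ-λ) = 1/3.20 = 0.3125
Step 5: Wq = λ/(μ(μ-λ)) = 8.7/(11.9×3.20) = 0.2285
Step 6: P(0) = 1-ρ = 0.2689
Verify: L = λW = 8.7×0.3125 = 2.7187 ✔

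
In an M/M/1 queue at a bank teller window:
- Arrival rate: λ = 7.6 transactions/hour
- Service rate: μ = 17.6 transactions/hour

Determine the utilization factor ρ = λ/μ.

Server utilization: ρ = λ/μ
ρ = 7.6/17.6 = 0.4318
The server is busy 43.18% of the time.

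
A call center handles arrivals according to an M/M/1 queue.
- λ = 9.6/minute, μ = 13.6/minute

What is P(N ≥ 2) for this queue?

ρ = λ/μ = 9.6/13.6 = 0.7059
P(N ≥ n) = ρⁿ
P(N ≥ 2) = 0.7059^2
P(N ≥ 2) = 0.4983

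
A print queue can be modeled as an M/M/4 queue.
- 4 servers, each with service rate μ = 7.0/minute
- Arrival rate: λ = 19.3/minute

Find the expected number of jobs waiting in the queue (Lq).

Traffic intensity: ρ = λ/(cμ) = 19.3/(4×7.0) = 0.6893
Since ρ = 0.6893 < 1, system is stable.
Offered load a = λ/μ = cρ = 19.3/7.0 = 2.7571
P₀ = [ Σₙ₌₀^3 aⁿ/n! + a^4/(4!(1-ρ)) ]⁻¹
Σ = a^0/0! + a^1/1! + a^2/2! + a^3/3! = 1.00000 + 2.75714 + 3.80092 + 3.49322 = 11.0513
a^4/(4!(1-ρ)) = 57.7879/(24 × 0.310714) = 7.7493
P₀ = 1/(11.0513 + 7.7493) = 0.05319
Lq = P₀·a^4·ρ / (4!(1-ρ)²) = 0.05319 × 57.7879 × 0.6893 / (24 × 0.09654) = 0.9144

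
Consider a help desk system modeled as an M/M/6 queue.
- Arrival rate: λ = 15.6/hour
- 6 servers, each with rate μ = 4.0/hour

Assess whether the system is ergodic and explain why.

Stability requires ρ = λ/(cμ) < 1
ρ = 15.6/(6 × 4.0) = 15.6/24.00 = 0.6500
Since 0.6500 < 1, the system is STABLE.
The servers are busy 65.00% of the time.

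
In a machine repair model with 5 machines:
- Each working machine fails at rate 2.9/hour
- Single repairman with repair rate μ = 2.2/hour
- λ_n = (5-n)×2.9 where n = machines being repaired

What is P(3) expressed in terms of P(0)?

P(3)/P(0) = ∏_{i=0}^{3-1} λ_i/μ_{i+1}
= (5-0)×2.9/2.2 × (5-1)×2.9/2.2 × (5-2)×2.9/2.2
= 137.4286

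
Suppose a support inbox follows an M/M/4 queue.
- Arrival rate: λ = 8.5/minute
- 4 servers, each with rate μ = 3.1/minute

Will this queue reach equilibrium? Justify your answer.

Stability requires ρ = λ/(cμ) < 1
ρ = 8.5/(4 × 3.1) = 8.5/12.40 = 0.6855
Since 0.6855 < 1, the system is STABLE.
The servers are busy 68.55% of the time.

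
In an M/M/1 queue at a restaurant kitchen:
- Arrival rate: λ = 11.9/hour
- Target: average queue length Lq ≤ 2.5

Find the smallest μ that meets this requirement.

For M/M/1: Lq = λ²/(μ(μ-λ))
Need Lq ≤ 2.5, i.e. μ(μ-λ) ≥ λ²/2.5
μ² - 11.9μ - 141.61/2.5 ≥ 0  →  μ² - 11.9μ - 56.6440 ≥ 0
Quadratic formula (positive root): μ = [λ + √(λ² + 4×56.6440)]/2
Discriminant: 141.61 + 4×56.6440 = 368.1860, √368.1860 = 19.1882
μ ≥ (11.9 + 19.1882)/2 = 15.5441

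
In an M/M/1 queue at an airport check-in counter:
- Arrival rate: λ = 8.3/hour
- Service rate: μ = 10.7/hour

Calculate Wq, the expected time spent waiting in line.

First, compute utilization: ρ = λ/μ = 8.3/10.7 = 0.7757
For M/M/1: Wq = λ/(μ(μ-λ))
Wq = 8.3/(10.7 × (10.7-8.3))
Wq = 8.3/(10.7 × 2.40)
Wq = 0.3232 hours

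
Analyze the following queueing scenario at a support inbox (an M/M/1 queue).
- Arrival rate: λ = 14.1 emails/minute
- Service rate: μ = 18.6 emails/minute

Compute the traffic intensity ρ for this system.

Server utilization: ρ = λ/μ
ρ = 14.1/18.6 = 0.7581
The server is busy 75.81% of the time.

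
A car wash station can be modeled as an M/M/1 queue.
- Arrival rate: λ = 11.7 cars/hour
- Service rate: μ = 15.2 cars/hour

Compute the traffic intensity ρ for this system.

Server utilization: ρ = λ/μ
ρ = 11.7/15.2 = 0.7697
The server is busy 76.97% of the time.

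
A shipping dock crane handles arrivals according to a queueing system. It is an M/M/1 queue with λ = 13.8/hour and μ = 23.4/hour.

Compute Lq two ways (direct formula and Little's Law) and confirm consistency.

Method 1 (direct): Lq = λ²/(μ(μ-λ)) = 190.44/(23.4 × 9.60) = 0.8478

Method 2 (Little's Law):
W = 1/(μ-λ) = 1/9.60 = 0.104167
Wq = W - 1/μ = 0.104167 - 0.0427350 = 0.061432
Lq = λWq = 13.8 × 0.061432 = 0.8478 ✔ (matches Method 1)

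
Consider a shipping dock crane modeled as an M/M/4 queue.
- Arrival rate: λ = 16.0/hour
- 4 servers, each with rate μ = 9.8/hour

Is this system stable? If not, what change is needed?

Stability requires ρ = λ/(cμ) < 1
ρ = 16.0/(4 × 9.8) = 16.0/39.20 = 0.4082
Since 0.4082 < 1, the system is STABLE.
The servers are busy 40.82% of the time.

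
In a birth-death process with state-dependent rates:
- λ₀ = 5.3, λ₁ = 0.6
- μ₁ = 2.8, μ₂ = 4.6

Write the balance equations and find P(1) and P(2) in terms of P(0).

Balance equations:
State 0: λ₀P₀ = μ₁P₁ → P₁ = (λ₀/μ₁)P₀ = (5.3/2.8)P₀ = 1.8929P₀
State 1: P₂ = (λ₀λ₁)/(μ₁μ₂)P₀ = (5.3×0.6)/(2.8×4.6)P₀ = 0.2469P₀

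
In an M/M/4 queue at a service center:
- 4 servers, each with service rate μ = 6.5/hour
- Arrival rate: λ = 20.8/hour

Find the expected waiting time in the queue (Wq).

Traffic intensity: ρ = λ/(cμ) = 20.8/(4×6.5) = 0.8000
Since ρ = 0.8000 < 1, system is stable.
Offered load a = λ/μ = cρ = 20.8/6.5 = 3.2000
P₀ = [ Σₙ₌₀^3 aⁿ/n! + a^4/(4!(1-ρ)) ]⁻¹
Σ = a^0/0! + a^1/1! + a^2/2! + a^3/3! = 1.0000 + 3.2000 + 5.1200 + 5.4613 = 14.7813
a^4/(4!(1-ρ)) = 104.8576/(24 × 0.2000) = 21.8453
P₀ = 1/(14.7813 + 21.8453) = 0.02730
Lq = P₀·a^4·ρ / (4!(1-ρ)²) = 0.0273025 × 104.8576 × 0.800000 / (24 × 0.0400000) = 2.3857
Wq = Lq/λ = 2.3857/20.8 = 0.1147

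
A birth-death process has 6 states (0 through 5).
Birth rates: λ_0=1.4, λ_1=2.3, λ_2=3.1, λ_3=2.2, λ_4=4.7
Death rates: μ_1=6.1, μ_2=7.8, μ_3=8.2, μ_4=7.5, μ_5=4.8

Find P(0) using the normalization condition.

Ratios P(n)/P(0) = (λ₀···λₙ₋₁)/(μ₁···μₙ):
P(1)/P(0) = (1.4)/(6.1) = 0.2295
P(2)/P(0) = (1.4×2.3)/(6.1×7.8) = 0.06768
P(3)/P(0) = (1.4×2.3×3.1)/(6.1×7.8×8.2) = 0.02558
P(4)/P(0) = (1.4×2.3×3.1×2.2)/(6.1×7.8×8.2×7.5) = 0.007505
P(5)/P(0) = (1.4×2.3×3.1×2.2×4.7)/(6.1×7.8×8.2×7.5×4.8) = 0.007348

Normalization: ∑ P(n) = 1
P(0) × (1.0000 + 0.2295 + 0.06768 + 0.02558 + 0.007505 + 0.007348) = 1
P(0) × 1.3376 = 1
P(0) = 1/1.3376 = 0.7476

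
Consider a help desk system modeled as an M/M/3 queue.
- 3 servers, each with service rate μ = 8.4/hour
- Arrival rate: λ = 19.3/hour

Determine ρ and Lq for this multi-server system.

Traffic intensity: ρ = λ/(cμ) = 19.3/(3×8.4) = 0.7659
Since ρ = 0.7659 < 1, system is stable.
Offered load a = λ/μ = cρ = 19.3/8.4 = 2.2976
P₀ = [ Σₙ₌₀^2 aⁿ/n! + a^3/(3!(1-ρ)) ]⁻¹
Σ = a^0/0! + a^1/1! + a^2/2! = 1.0000 + 2.2976 + 2.6395 = 5.9371
a^3/(3!(1-ρ)) = 12.1293/(6 × 0.234127) = 8.6344
P₀ = 1/(5.9371 + 8.6344) = 0.06863
Lq = P₀·a^3·ρ / (3!(1-ρ)²) = 0.06863 × 12.1293 × 0.7659 / (6 × 0.05482) = 1.9383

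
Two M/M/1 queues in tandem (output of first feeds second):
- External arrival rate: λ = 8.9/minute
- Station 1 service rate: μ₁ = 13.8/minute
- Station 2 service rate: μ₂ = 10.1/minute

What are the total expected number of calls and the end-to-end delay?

By Jackson's theorem, each station behaves as independent M/M/1.
Station 1: ρ₁ = 8.9/13.8 = 0.6449, L₁ = ρ₁/(1-ρ₁) = λ/(μ₁-λ) = 8.9/4.90 = 1.8163
Station 2: ρ₂ = 8.9/10.1 = 0.8812, L₂ = ρ₂/(1-ρ₂) = λ/(μ₂-λ) = 8.9/1.20 = 7.4167
Total: L = L₁ + L₂ = 1.8163 + 7.4167 = 9.2330
W = L/λ = 9.2330/8.9 = 1.0374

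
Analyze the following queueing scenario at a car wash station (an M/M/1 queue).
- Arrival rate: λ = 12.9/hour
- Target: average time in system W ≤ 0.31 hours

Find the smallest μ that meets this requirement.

For M/M/1: W = 1/(μ-λ)
Need W ≤ 0.31, so 1/(μ-λ) ≤ 0.31
μ - λ ≥ 1/0.31 = 3.2258
μ ≥ 12.9 + 3.2258 = 16.1258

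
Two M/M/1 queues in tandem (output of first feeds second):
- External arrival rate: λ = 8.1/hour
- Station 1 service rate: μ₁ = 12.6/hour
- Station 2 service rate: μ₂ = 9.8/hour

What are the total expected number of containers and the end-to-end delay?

By Jackson's theorem, each station behaves as independent M/M/1.
Station 1: ρ₁ = 8.1/12.6 = 0.6429, L₁ = ρ₁/(1-ρ₁) = λ/(μ₁-λ) = 8.1/4.50 = 1.8000
Station 2: ρ₂ = 8.1/9.8 = 0.8265, L₂ = ρ₂/(1-ρ₂) = λ/(μ₂-λ) = 8.1/1.70 = 4.7647
Total: L = L₁ + L₂ = 1.8000 + 4.7647 = 6.5647
W = L/λ = 6.5647/8.1 = 0.8105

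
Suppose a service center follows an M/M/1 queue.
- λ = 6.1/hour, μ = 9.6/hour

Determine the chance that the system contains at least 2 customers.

ρ = λ/μ = 6.1/9.6 = 0.63542
P(N ≥ n) = ρⁿ
P(N ≥ 2) = 0.63542^2
P(N ≥ 2) = 0.4038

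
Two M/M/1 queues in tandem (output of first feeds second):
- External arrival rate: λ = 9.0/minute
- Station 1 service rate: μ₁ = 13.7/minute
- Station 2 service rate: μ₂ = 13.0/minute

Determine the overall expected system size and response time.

By Jackson's theorem, each station behaves as independent M/M/1.
Station 1: ρ₁ = 9.0/13.7 = 0.6569, L₁ = ρ₁/(1-ρ₁) = λ/(μ₁-λ) = 9.0/4.70 = 1.9149
Station 2: ρ₂ = 9.0/13.0 = 0.6923, L₂ = ρ₂/(1-ρ₂) = λ/(μ₂-λ) = 9.0/4.00 = 2.2500
Total: L = L₁ + L₂ = 1.9149 + 2.2500 = 4.1649
W = L/λ = 4.1649/9.0 = 0.4628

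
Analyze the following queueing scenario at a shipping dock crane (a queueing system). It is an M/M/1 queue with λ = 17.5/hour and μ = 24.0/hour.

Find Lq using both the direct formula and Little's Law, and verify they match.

Method 1 (direct): Lq = λ²/(μ(μ-λ)) = 306.25/(24.0 × 6.50) = 1.9631

Method 2 (Little's Law):
W = 1/(μ-λ) = 1/6.50 = 0.15385
Wq = W - 1/μ = 0.15385 - 0.041667 = 0.11218
Lq = λWq = 17.5 × 0.11218 = 1.9631 ✔ (matches Method 1)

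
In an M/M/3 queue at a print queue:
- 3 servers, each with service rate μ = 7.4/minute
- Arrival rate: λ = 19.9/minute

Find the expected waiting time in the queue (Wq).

Traffic intensity: ρ = λ/(cμ) = 19.9/(3×7.4) = 0.8964
Since ρ = 0.8964 < 1, system is stable.
Offered load a = λ/μ = cρ = 19.9/7.4 = 2.6892
P₀ = [ Σₙ₌₀^2 aⁿ/n! + a^3/(3!(1-ρ)) ]⁻¹
Σ = a^0/0! + a^1/1! + a^2/2! = 1.0000 + 2.6892 + 3.6159 = 7.3051
a^3/(3!(1-ρ)) = 19.44751/(6 × 0.1036036) = 31.2851
P₀ = 1/(7.3051 + 31.2851) = 0.02591
Lq = P₀·a^3·ρ / (3!(1-ρ)²) = 0.0259133 × 19.4475 × 0.896396 / (6 × 0.0107337) = 7.0143
Wq = Lq/λ = 7.0143/19.9 = 0.3525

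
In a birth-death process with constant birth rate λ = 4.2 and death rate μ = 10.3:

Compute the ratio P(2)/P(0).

For constant rates: P(n)/P(0) = (λ/μ)^n
P(2)/P(0) = (4.2/10.3)^2 = 0.4078^2 = 0.1663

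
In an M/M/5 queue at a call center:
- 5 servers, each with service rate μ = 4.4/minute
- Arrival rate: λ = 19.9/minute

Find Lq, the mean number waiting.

Traffic intensity: ρ = λ/(cμ) = 19.9/(5×4.4) = 0.9045
Since ρ = 0.9045 < 1, system is stable.
Offered load a = λ/μ = cρ = 19.9/4.4 = 4.5227
P₀ = [ Σₙ₌₀^4 aⁿ/n! + a^5/(5!(1-ρ)) ]⁻¹
Σ = a^0/0! + a^1/1! + a^2/2! + a^3/3! + a^4/4! = 1.000000 + 4.522727 + 10.22753 + 15.41878 + 17.43373 = 48.6028
a^5/(5!(1-ρ)) = 1892.3523/(120 × 0.0954545) = 165.2054
P₀ = 1/(48.6028 + 165.2054) = 0.004677
Lq = P₀·a^5·ρ / (5!(1-ρ)²) = 0.0046771 × 1892.3523 × 0.90455 / (120 × 0.0091116) = 7.3221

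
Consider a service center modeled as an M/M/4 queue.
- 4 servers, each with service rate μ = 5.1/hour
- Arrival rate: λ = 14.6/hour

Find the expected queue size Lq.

Traffic intensity: ρ = λ/(cμ) = 14.6/(4×5.1) = 0.7157
Since ρ = 0.7157 < 1, system is stable.
Offered load a = λ/μ = cρ = 14.6/5.1 = 2.8627
P₀ = [ Σₙ₌₀^3 aⁿ/n! + a^4/(4!(1-ρ)) ]⁻¹
Σ = a^0/0! + a^1/1! + a^2/2! + a^3/3! = 1.0000 + 2.8627 + 4.0977 + 3.9102 = 11.8706
a^4/(4!(1-ρ)) = 67.1631/(24 × 0.284314) = 9.8429
P₀ = 1/(11.8706 + 9.8429) = 0.04605
Lq = P₀·a^4·ρ / (4!(1-ρ)²) = 0.04605 × 67.1631 × 0.7157 / (24 × 0.08083) = 1.1411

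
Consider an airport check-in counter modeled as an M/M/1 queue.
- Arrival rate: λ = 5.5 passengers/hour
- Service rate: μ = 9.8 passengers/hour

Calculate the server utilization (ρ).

Server utilization: ρ = λ/μ
ρ = 5.5/9.8 = 0.5612
The server is busy 56.12% of the time.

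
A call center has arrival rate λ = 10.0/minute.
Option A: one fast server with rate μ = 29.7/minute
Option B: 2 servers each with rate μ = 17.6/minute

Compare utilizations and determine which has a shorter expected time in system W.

Option A: single server μ = 29.7 (M/M/1)
  ρ_A = 10.0/29.7 = 0.3367
  W_A = 1/(μ-λ) = 1/(29.7-10.0) = 1/19.70 = 0.05076

Option B: 2 servers μ = 17.6 (M/M/2)
  ρ_B = λ/(cμ) = 10.0/(2×17.6) = 0.2841
  Offered load a = λ/μ = cρ = 10.0/17.6 = 0.5682
  P₀ = [ Σₙ₌₀^1 aⁿ/n! + a^2/(2!(1-ρ)) ]⁻¹
  Σ = a^0/0! + a^1/1! = 1.0000 + 0.5682 = 1.5682
  a^2/(2!(1-ρ)) = 0.3228/(2 × 0.7159) = 0.2255
  P₀ = 1/(1.5682 + 0.2255) = 0.5575
  Lq = P₀·a^2·ρ / (2!(1-ρ)²) = 0.5575 × 0.3228 × 0.2841 / (2 × 0.5125) = 0.04988
  Wq_B = Lq/λ = 0.04988/10.0 = 0.004988
  W_B = Wq_B + 1/μ = 0.004988 + 0.05682 = 0.06181

Since W_A = 0.05076 < W_B = 0.06181, Option A (single fast server) has the shorter time in system.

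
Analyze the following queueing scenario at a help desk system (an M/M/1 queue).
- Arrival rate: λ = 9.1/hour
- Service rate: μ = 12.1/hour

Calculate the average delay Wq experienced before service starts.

First, compute utilization: ρ = λ/μ = 9.1/12.1 = 0.7521
For M/M/1: Wq = λ/(μ(μ-λ))
Wq = 9.1/(12.1 × (12.1-9.1))
Wq = 9.1/(12.1 × 3.00)
Wq = 0.2507 hours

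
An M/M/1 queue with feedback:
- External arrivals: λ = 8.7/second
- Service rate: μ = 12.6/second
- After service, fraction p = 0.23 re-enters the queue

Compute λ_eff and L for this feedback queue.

Effective arrival rate: λ_eff = λ/(1-p) = 8.7/(1-0.23) = 8.7/0.77 = 11.2987
ρ = λ_eff/μ = 11.2987/12.6 = 0.896722
L = ρ/(1-ρ) = 0.896722/(1-0.896722) = 8.6826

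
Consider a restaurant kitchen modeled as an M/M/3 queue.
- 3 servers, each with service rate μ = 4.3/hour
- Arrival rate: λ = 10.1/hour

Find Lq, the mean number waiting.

Traffic intensity: ρ = λ/(cμ) = 10.1/(3×4.3) = 0.7829
Since ρ = 0.7829 < 1, system is stable.
Offered load a = λ/μ = cρ = 10.1/4.3 = 2.3488
P₀ = [ Σₙ₌₀^2 aⁿ/n! + a^3/(3!(1-ρ)) ]⁻¹
Σ = a^0/0! + a^1/1! + a^2/2! = 1.00000 + 2.34884 + 2.75852 = 6.1074
a^3/(3!(1-ρ)) = 12.9586/(6 × 0.217054) = 9.9504
P₀ = 1/(6.1074 + 9.9504) = 0.06228
Lq = P₀·a^3·ρ / (3!(1-ρ)²) = 0.062275 × 12.9586 × 0.78295 / (6 × 0.047113) = 2.2352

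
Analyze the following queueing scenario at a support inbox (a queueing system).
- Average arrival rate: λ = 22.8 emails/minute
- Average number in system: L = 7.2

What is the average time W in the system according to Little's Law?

Little's Law: L = λW, so W = L/λ
W = 7.2/22.8 = 0.3158 minutes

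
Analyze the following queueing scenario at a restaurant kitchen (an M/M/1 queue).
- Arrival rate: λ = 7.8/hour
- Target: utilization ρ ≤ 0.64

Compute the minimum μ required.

ρ = λ/μ, so μ = λ/ρ
μ ≥ 7.8/0.64 = 12.1875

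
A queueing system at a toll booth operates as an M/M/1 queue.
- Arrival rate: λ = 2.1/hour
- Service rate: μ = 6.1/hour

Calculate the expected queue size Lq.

ρ = λ/μ = 2.1/6.1 = 0.3443
For M/M/1: Lq = λ²/(μ(μ-λ))
Lq = 4.41/(6.1 × 4.00)
Lq = 0.1807 vehicles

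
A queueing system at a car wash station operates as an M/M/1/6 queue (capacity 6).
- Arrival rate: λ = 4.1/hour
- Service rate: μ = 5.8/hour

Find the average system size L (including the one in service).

ρ = λ/μ = 4.1/5.8 = 0.7069
P₀ = (1-ρ)/(1-ρ^(K+1)) = (1-0.7069)/(1-0.7069^7) = 0.2931/0.9118 = 0.3215
P_K = P₀×ρ^K = 0.32145 × 0.7069^6 = 0.32145 × 0.12478 = 0.04011
L = ρ[1 - (K+1)ρ^K + Kρ^(K+1)] / [(1-ρ)(1-ρ^(K+1))]
L = 0.7069 × (1 - 7×0.12478 + 6×0.088208) / ((1 - 0.7069) × (1 - 0.088208)) = 1.7346 cars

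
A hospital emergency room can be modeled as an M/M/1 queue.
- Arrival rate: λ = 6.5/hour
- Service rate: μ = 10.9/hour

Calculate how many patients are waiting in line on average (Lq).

ρ = λ/μ = 6.5/10.9 = 0.5963
For M/M/1: Lq = λ²/(μ(μ-λ))
Lq = 42.25/(10.9 × 4.40)
Lq = 0.8809 patients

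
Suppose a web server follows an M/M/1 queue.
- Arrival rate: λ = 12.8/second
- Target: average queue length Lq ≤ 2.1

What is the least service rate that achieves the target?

For M/M/1: Lq = λ²/(μ(μ-λ))
Need Lq ≤ 2.1, i.e. μ(μ-λ) ≥ λ²/2.1
μ² - 12.8μ - 163.84/2.1 ≥ 0  →  μ² - 12.8μ - 78.019048 ≥ 0
Quadratic formula (positive root): μ = [λ + √(λ² + 4×78.019048)]/2
Discriminant: 163.84 + 4×78.019048 = 475.91619, √475.91619 = 21.815503
μ ≥ (12.8 + 21.815503)/2 = 17.3078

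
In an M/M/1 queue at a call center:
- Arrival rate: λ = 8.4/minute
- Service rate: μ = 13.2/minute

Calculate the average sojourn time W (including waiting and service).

First, compute utilization: ρ = λ/μ = 8.4/13.2 = 0.6364
For M/M/1: W = 1/(μ-λ)
W = 1/(13.2-8.4) = 1/4.80
W = 0.2083 minutes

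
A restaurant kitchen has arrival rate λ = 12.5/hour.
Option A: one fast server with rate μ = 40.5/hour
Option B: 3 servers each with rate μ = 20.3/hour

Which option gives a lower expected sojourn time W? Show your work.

Option A: single server μ = 40.5 (M/M/1)
  ρ_A = 12.5/40.5 = 0.3086
  W_A = 1/(μ-λ) = 1/(40.5-12.5) = 1/28.00 = 0.03571

Option B: 3 servers μ = 20.3 (M/M/3)
  ρ_B = λ/(cμ) = 12.5/(3×20.3) = 0.2053
  Offered load a = λ/μ = cρ = 12.5/20.3 = 0.6158
  P₀ = [ Σₙ₌₀^2 aⁿ/n! + a^3/(3!(1-ρ)) ]⁻¹
  Σ = a^0/0! + a^1/1! + a^2/2! = 1.0000 + 0.61576 + 0.18958 = 1.8053
  a^3/(3!(1-ρ)) = 0.23348/(6 × 0.79475) = 0.04896
  P₀ = 1/(1.8053 + 0.04896) = 0.5393
  Lq = P₀·a^3·ρ / (3!(1-ρ)²) = 0.53928 × 0.23348 × 0.20525 / (6 × 0.63162) = 0.006819
  Wq_B = Lq/λ = 0.0068194/12.5 = 0.0005456
  W_B = Wq_B + 1/μ = 0.0005456 + 0.04926 = 0.04981

Since W_A = 0.03571 < W_B = 0.04981, Option A (single fast server) has the shorter time in system.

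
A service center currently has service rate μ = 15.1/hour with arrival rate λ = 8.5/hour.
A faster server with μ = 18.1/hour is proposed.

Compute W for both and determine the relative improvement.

System 1: ρ₁ = 8.5/15.1 = 0.5629, W₁ = 1/(15.1-8.5) = 0.15152
System 2: ρ₂ = 8.5/18.1 = 0.4696, W₂ = 1/(18.1-8.5) = 0.10417
Improvement: (W₁-W₂)/W₁ = (0.15152-0.10417)/0.15152 = 31.25%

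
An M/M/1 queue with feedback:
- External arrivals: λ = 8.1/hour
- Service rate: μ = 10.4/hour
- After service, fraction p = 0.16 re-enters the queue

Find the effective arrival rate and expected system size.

Effective arrival rate: λ_eff = λ/(1-p) = 8.1/(1-0.16) = 8.1/0.84 = 9.642857
ρ = λ_eff/μ = 9.642857/10.4 = 0.9271978
L = ρ/(1-ρ) = 0.9271978/(1-0.9271978) = 12.7358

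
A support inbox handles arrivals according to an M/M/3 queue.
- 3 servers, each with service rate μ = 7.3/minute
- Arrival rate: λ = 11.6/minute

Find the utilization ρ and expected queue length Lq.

Traffic intensity: ρ = λ/(cμ) = 11.6/(3×7.3) = 0.5297
Since ρ = 0.5297 < 1, system is stable.
Offered load a = λ/μ = cρ = 11.6/7.3 = 1.5890
P₀ = [ Σₙ₌₀^2 aⁿ/n! + a^3/(3!(1-ρ)) ]⁻¹
Σ = a^0/0! + a^1/1! + a^2/2! = 1.00000 + 1.58904 + 1.26253 = 3.8516
a^3/(3!(1-ρ)) = 4.0124/(6 × 0.4703) = 1.4219
P₀ = 1/(3.8516 + 1.4219) = 0.1896
Lq = P₀·a^3·ρ / (3!(1-ρ)²) = 0.18963 × 4.0124 × 0.52968 / (6 × 0.22120) = 0.3037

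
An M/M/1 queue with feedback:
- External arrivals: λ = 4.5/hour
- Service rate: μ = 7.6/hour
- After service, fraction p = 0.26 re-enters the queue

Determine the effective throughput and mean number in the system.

Effective arrival rate: λ_eff = λ/(1-p) = 4.5/(1-0.26) = 4.5/0.74 = 6.08108
ρ = λ_eff/μ = 6.08108/7.6 = 0.800142
L = ρ/(1-ρ) = 0.800142/(1-0.800142) = 4.0036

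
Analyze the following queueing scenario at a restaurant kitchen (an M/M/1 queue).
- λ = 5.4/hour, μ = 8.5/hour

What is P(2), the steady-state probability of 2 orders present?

ρ = λ/μ = 5.4/8.5 = 0.6353
P(n) = (1-ρ)ρⁿ
P(2) = (1-0.6353) × 0.6353^2
P(2) = 0.3647 × 0.4036
P(2) = 0.1472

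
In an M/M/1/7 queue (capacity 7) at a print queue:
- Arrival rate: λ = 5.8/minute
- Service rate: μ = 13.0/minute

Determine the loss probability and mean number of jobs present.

ρ = λ/μ = 5.8/13.0 = 0.44615
P₀ = (1-ρ)/(1-ρ^(K+1)) = (1-0.44615)/(1-0.44615^8) = 0.5538/0.9984 = 0.5547
P_K = P₀×ρ^K = 0.5547 × 0.44615^7 = 0.5547 × 0.003519 = 0.001952
Blocking probability P_7 = 0.001952 (0.20%)
L = ρ[1 - (K+1)ρ^K + Kρ^(K+1)] / [(1-ρ)(1-ρ^(K+1))]
L = 0.44615 × (1 - 8×0.003519 + 7×0.001570) / ((1 - 0.44615) × (1 - 0.001570)) = 0.7930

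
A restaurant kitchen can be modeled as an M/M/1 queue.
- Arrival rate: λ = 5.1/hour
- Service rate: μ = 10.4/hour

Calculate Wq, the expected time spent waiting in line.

First, compute utilization: ρ = λ/μ = 5.1/10.4 = 0.4904
For M/M/1: Wq = λ/(μ(μ-λ))
Wq = 5.1/(10.4 × (10.4-5.1))
Wq = 5.1/(10.4 × 5.30)
Wq = 0.09253 hours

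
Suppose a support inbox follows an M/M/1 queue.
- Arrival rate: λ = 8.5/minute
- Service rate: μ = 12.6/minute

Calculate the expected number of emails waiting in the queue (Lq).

ρ = λ/μ = 8.5/12.6 = 0.6746
For M/M/1: Lq = λ²/(μ(μ-λ))
Lq = 72.25/(12.6 × 4.10)
Lq = 1.3986 emails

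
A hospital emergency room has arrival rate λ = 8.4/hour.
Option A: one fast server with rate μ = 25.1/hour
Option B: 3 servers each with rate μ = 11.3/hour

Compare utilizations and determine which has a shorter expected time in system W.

Option A: single server μ = 25.1 (M/M/1)
  ρ_A = 8.4/25.1 = 0.3347
  W_A = 1/(μ-λ) = 1/(25.1-8.4) = 1/16.70 = 0.05988

Option B: 3 servers μ = 11.3 (M/M/3)
  ρ_B = λ/(cμ) = 8.4/(3×11.3) = 0.2478
  Offered load a = λ/μ = cρ = 8.4/11.3 = 0.7434
  P₀ = [ Σₙ₌₀^2 aⁿ/n! + a^3/(3!(1-ρ)) ]⁻¹
  Σ = a^0/0! + a^1/1! + a^2/2! = 1.0000 + 0.7434 + 0.2763 = 2.0197
  a^3/(3!(1-ρ)) = 0.41077/(6 × 0.75221) = 0.09101
  P₀ = 1/(2.0197 + 0.09101) = 0.4738
  Lq = P₀·a^3·ρ / (3!(1-ρ)²) = 0.47378 × 0.41077 × 0.24779 / (6 × 0.56582) = 0.01420
  Wq_B = Lq/λ = 0.014205/8.4 = 0.001691
  W_B = Wq_B + 1/μ = 0.001691 + 0.08850 = 0.09019

Since W_A = 0.05988 < W_B = 0.09019, Option A (single fast server) has the shorter time in system.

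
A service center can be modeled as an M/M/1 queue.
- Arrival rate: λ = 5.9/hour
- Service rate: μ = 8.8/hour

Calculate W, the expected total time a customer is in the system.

First, compute utilization: ρ = λ/μ = 5.9/8.8 = 0.6705
For M/M/1: W = 1/(μ-λ)
W = 1/(8.8-5.9) = 1/2.90
W = 0.3448 hours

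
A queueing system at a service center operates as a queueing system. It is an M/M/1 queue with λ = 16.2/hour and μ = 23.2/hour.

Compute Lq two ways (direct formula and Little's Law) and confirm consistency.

Method 1 (direct): Lq = λ²/(μ(μ-λ)) = 262.44/(23.2 × 7.00) = 1.6160

Method 2 (Little's Law):
W = 1/(μ-λ) = 1/7.00 = 0.142857
Wq = W - 1/μ = 0.142857 - 0.0431034 = 0.099754
Lq = λWq = 16.2 × 0.099754 = 1.6160 ✔ (matches Method 1)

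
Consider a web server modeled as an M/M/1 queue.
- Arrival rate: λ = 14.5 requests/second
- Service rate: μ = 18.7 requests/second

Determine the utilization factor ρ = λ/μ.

Server utilization: ρ = λ/μ
ρ = 14.5/18.7 = 0.7754
The server is busy 77.54% of the time.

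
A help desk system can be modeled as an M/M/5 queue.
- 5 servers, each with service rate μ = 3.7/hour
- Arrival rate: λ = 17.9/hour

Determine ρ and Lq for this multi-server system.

Traffic intensity: ρ = λ/(cμ) = 17.9/(5×3.7) = 0.9676
Since ρ = 0.9676 < 1, system is stable.
Offered load a = λ/μ = cρ = 17.9/3.7 = 4.8378
P₀ = [ Σₙ₌₀^4 aⁿ/n! + a^5/(5!(1-ρ)) ]⁻¹
Σ = a^0/0! + a^1/1! + a^2/2! + a^3/3! + a^4/4! = 1.000000 + 4.837838 + 11.70234 + 18.87134 + 22.82412 = 59.2356
a^5/(5!(1-ρ)) = 2650.0651/(120 × 0.032432432) = 680.9195
P₀ = 1/(59.2356 + 680.9195) = 0.001351
Lq = P₀·a^5·ρ / (5!(1-ρ)²) = 0.001351068 × 2650.0651 × 0.9675676 / (120 × 0.001051863) = 27.4457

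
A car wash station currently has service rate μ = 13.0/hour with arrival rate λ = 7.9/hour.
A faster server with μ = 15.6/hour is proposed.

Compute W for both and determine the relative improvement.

System 1: ρ₁ = 7.9/13.0 = 0.6077, W₁ = 1/(13.0-7.9) = 0.19608
System 2: ρ₂ = 7.9/15.6 = 0.5064, W₂ = 1/(15.6-7.9) = 0.12987
Improvement: (W₁-W₂)/W₁ = (0.19608-0.12987)/0.19608 = 33.77%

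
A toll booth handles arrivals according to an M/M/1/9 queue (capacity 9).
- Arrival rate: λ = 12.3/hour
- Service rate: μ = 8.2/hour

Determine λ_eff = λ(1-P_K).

ρ = λ/μ = 12.3/8.2 = 1.5000
P₀ = (1-ρ)/(1-ρ^(K+1)) = (1-1.5000)/(1-1.5000^10) = -0.5000/-56.6650 = 0.008824
P_K = P₀×ρ^K = 0.008824 × 1.5000^9 = 0.008824 × 38.4434 = 0.3392
λ_eff = λ(1-P_K) = 12.3 × (1 - 0.33922) = 12.3 × 0.66078 = 8.1276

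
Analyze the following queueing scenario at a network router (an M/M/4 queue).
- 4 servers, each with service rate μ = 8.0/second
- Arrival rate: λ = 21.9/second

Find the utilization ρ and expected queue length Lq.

Traffic intensity: ρ = λ/(cμ) = 21.9/(4×8.0) = 0.6844
Since ρ = 0.6844 < 1, system is stable.
Offered load a = λ/μ = cρ = 21.9/8.0 = 2.7375
P₀ = [ Σₙ₌₀^3 aⁿ/n! + a^4/(4!(1-ρ)) ]⁻¹
Σ = a^0/0! + a^1/1! + a^2/2! + a^3/3! = 1.00000 + 2.73750 + 3.74695 + 3.41909 = 10.9035
a^4/(4!(1-ρ)) = 56.1586/(24 × 0.315625) = 7.4137
P₀ = 1/(10.9035 + 7.4137) = 0.05459
Lq = P₀·a^4·ρ / (4!(1-ρ)²) = 0.05459 × 56.1586 × 0.6844 / (24 × 0.09962) = 0.8776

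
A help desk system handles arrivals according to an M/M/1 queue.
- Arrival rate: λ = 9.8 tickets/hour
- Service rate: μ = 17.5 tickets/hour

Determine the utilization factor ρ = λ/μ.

Server utilization: ρ = λ/μ
ρ = 9.8/17.5 = 0.5600
The server is busy 56.00% of the time.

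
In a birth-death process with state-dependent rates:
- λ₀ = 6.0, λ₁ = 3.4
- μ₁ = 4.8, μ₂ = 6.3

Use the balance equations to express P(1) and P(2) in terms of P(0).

Balance equations:
State 0: λ₀P₀ = μ₁P₁ → P₁ = (λ₀/μ₁)P₀ = (6.0/4.8)P₀ = 1.2500P₀
State 1: P₂ = (λ₀λ₁)/(μ₁μ₂)P₀ = (6.0×3.4)/(4.8×6.3)P₀ = 0.6746P₀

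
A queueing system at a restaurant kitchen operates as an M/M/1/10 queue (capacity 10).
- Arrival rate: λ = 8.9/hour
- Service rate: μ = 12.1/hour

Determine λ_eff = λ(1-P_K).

ρ = λ/μ = 8.9/12.1 = 0.73554
P₀ = (1-ρ)/(1-ρ^(K+1)) = (1-0.73554)/(1-0.73554^11) = 0.2645/0.9659 = 0.2738
P_K = P₀×ρ^K = 0.2738 × 0.73554^10 = 0.2738 × 0.04635 = 0.01269
λ_eff = λ(1-P_K) = 8.9 × (1 - 0.01269) = 8.9 × 0.98731 = 8.7871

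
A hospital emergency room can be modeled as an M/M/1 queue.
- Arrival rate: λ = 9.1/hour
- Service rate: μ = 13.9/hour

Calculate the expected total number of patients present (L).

ρ = λ/μ = 9.1/13.9 = 0.6547
For M/M/1: L = λ/(μ-λ)
L = 9.1/(13.9-9.1) = 9.1/4.80
L = 1.8958 patients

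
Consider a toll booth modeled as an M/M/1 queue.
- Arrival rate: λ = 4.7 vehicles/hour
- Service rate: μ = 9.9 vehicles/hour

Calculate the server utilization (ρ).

Server utilization: ρ = λ/μ
ρ = 4.7/9.9 = 0.4747
The server is busy 47.47% of the time.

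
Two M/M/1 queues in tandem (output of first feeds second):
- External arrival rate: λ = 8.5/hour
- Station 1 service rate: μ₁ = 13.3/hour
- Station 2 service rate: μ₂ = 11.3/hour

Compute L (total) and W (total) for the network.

By Jackson's theorem, each station behaves as independent M/M/1.
Station 1: ρ₁ = 8.5/13.3 = 0.6391, L₁ = ρ₁/(1-ρ₁) = λ/(μ₁-λ) = 8.5/4.80 = 1.7708
Station 2: ρ₂ = 8.5/11.3 = 0.7522, L₂ = ρ₂/(1-ρ₂) = λ/(μ₂-λ) = 8.5/2.80 = 3.0357
Total: L = L₁ + L₂ = 1.7708 + 3.0357 = 4.8065
W = L/λ = 4.8065/8.5 = 0.5655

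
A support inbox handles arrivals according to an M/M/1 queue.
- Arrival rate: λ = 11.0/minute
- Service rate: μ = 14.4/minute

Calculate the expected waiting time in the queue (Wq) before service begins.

First, compute utilization: ρ = λ/μ = 11.0/14.4 = 0.7639
For M/M/1: Wq = λ/(μ(μ-λ))
Wq = 11.0/(14.4 × (14.4-11.0))
Wq = 11.0/(14.4 × 3.40)
Wq = 0.2247 minutes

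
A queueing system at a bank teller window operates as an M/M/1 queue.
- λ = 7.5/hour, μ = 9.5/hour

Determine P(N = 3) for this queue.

ρ = λ/μ = 7.5/9.5 = 0.7895
P(n) = (1-ρ)ρⁿ
P(3) = (1-0.7895) × 0.7895^3
P(3) = 0.2105 × 0.4921
P(3) = 0.1036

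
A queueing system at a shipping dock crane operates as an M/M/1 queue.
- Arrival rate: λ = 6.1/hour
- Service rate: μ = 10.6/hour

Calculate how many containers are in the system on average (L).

ρ = λ/μ = 6.1/10.6 = 0.5755
For M/M/1: L = λ/(μ-λ)
L = 6.1/(10.6-6.1) = 6.1/4.50
L = 1.3556 containers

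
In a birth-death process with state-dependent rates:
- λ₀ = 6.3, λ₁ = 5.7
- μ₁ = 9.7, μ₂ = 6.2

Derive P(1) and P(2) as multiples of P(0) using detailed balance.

Balance equations:
State 0: λ₀P₀ = μ₁P₁ → P₁ = (λ₀/μ₁)P₀ = (6.3/9.7)P₀ = 0.6495P₀
State 1: P₂ = (λ₀λ₁)/(μ₁μ₂)P₀ = (6.3×5.7)/(9.7×6.2)P₀ = 0.5971P₀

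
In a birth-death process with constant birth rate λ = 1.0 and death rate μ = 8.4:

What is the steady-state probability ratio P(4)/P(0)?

For constant rates: P(n)/P(0) = (λ/μ)^n
P(4)/P(0) = (1.0/8.4)^4 = 0.11905^4 = 0.0002009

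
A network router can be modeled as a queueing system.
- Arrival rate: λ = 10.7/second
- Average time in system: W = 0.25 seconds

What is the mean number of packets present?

Little's Law: L = λW
L = 10.7 × 0.25 = 2.6750 packets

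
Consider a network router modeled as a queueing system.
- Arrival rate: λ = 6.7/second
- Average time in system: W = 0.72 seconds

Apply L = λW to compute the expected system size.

Little's Law: L = λW
L = 6.7 × 0.72 = 4.8240 packets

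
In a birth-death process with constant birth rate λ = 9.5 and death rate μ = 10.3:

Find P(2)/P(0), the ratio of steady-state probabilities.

For constant rates: P(n)/P(0) = (λ/μ)^n
P(2)/P(0) = (9.5/10.3)^2 = 0.92233^2 = 0.8507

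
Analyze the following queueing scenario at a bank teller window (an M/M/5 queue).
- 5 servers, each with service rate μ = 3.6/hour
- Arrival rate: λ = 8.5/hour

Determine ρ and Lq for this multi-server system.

Traffic intensity: ρ = λ/(cμ) = 8.5/(5×3.6) = 0.4722
Since ρ = 0.4722 < 1, system is stable.
Offered load a = λ/μ = cρ = 8.5/3.6 = 2.3611
P₀ = [ Σₙ₌₀^4 aⁿ/n! + a^5/(5!(1-ρ)) ]⁻¹
Σ = a^0/0! + a^1/1! + a^2/2! + a^3/3! + a^4/4! = 1.0000 + 2.3611 + 2.7874 + 2.1938 + 1.2950 = 9.6373
a^5/(5!(1-ρ)) = 73.3807/(120 × 0.5278) = 1.1586
P₀ = 1/(9.6373 + 1.1586) = 0.09263
Lq = P₀·a^5·ρ / (5!(1-ρ)²) = 0.0926274 × 73.3807 × 0.472222 / (120 × 0.278549) = 0.09603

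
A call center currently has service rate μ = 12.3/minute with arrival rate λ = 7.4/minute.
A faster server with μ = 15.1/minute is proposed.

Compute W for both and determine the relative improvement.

System 1: ρ₁ = 7.4/12.3 = 0.6016, W₁ = 1/(12.3-7.4) = 0.20408
System 2: ρ₂ = 7.4/15.1 = 0.4901, W₂ = 1/(15.1-7.4) = 0.12987
Improvement: (W₁-W₂)/W₁ = (0.20408-0.12987)/0.20408 = 36.36%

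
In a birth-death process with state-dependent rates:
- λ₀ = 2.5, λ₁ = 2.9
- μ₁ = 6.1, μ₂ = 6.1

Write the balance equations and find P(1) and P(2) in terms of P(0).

Balance equations:
State 0: λ₀P₀ = μ₁P₁ → P₁ = (λ₀/μ₁)P₀ = (2.5/6.1)P₀ = 0.4098P₀
State 1: P₂ = (λ₀λ₁)/(μ₁μ₂)P₀ = (2.5×2.9)/(6.1×6.1)P₀ = 0.1948P₀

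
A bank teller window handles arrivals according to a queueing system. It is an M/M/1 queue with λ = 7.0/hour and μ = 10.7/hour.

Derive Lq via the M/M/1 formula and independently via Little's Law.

Method 1 (direct): Lq = λ²/(μ(μ-λ)) = 49.00/(10.7 × 3.70) = 1.2377

Method 2 (Little's Law):
W = 1/(μ-λ) = 1/3.70 = 0.27027
Wq = W - 1/μ = 0.27027 - 0.093458 = 0.17681
Lq = λWq = 7.0 × 0.17681 = 1.2377 ✔ (matches Method 1)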